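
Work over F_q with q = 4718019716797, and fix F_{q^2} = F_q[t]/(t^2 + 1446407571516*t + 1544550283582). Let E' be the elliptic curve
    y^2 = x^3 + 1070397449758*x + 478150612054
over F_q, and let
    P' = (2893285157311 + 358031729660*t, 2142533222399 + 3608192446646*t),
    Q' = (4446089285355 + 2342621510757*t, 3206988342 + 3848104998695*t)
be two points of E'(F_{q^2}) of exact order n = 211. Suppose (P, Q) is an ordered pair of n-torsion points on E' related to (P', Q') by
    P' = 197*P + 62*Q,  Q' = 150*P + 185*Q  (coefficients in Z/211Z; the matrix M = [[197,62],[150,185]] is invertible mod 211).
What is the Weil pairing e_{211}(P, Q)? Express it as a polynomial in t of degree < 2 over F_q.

3201362935553 + 3685109750349*t

Under M = [[197,62],[150,185]] in GL_2(Z/211), e_{211}(P',Q') = e_{211}(P,Q)^(197*185-62*150 mod 211).
So e_{211}(P,Q) = e_{211}(P',Q')^{134}, since 137*134 = 1 mod 211.
Miller loop for e_{211} over F_{4718019716797^2}: bits of 211 = 11010011; 7 double steps + 4 add steps, l/v at each.
So e_{211}(P',Q') = 4444241857346 + 678817913716*t.
Raise to 134: e(P,Q) = 3201362935553 + 3685109750349*t in mu_{211}.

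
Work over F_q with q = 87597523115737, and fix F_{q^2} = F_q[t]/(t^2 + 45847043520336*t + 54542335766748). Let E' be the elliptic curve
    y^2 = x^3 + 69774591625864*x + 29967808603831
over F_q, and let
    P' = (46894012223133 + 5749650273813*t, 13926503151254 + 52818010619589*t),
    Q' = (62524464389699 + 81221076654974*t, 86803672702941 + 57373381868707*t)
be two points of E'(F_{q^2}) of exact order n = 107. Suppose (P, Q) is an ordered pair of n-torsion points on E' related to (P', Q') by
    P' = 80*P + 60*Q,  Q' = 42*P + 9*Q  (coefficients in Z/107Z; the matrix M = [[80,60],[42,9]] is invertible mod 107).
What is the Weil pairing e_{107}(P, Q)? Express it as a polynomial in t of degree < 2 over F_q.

e_{107}(aP+bQ,cP+dQ) = e_{107}(P,Q)^(ad-bc); with (a,b,c,d)=(80,60,42,9) this gives the det-107 law.
det M = 80*9 - 60*42 = -1800 = 19 (mod 107); 19^{-1} = 62 (mod 107).
Build f_{107,P'} and f_{107,Q'} via the 7-bit ladder of 107=1101011_2; evaluate at shifted divisors; quotient in F_{87597523115737^2}.
So e_{107}(P',Q') = 50099785405879 + 31114012114595*t.
Raise to 62: e(P,Q) = 60400848748927 + 47025204980703*t in mu_{107}.

60400848748927 + 47025204980703*t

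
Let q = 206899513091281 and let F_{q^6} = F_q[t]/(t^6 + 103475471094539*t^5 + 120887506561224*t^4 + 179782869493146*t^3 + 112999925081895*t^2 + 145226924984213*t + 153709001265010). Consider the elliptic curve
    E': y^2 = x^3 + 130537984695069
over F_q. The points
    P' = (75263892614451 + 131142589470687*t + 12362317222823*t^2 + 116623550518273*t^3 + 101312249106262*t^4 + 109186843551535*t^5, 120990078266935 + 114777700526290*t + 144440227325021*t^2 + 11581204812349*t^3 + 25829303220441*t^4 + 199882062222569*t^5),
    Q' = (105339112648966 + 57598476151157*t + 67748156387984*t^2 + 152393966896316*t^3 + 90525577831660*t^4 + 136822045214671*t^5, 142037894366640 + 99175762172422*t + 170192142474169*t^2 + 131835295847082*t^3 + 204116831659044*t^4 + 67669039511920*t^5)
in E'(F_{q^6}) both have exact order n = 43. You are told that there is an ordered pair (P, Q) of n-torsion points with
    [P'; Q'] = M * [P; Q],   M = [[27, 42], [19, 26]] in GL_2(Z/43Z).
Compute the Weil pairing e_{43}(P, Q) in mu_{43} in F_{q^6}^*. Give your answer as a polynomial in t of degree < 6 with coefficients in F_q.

Alternating bilinearity on E[43] (values in mu_{43} in F_{206899513091281^6}) gives e(P',Q') = e(P,Q)^det(M).
det(M) mod 43 = 33; its inverse in (Z/43)^* is 30 (check: 33*30 mod 43 = 1).
Double-and-add over 101011: 6-1 doublings, 4-1 additions; each step l_{T,T}/v_{2T} or l_{T,P'}/v at Q'+S for random S.
The quotient is 90483489150914 + 165210739381556*t + 157149244215316*t^2 + 177746867597417*t^3 + 184795181527586*t^4 + 94005067882763*t^5.
Raise to 30: e(P,Q) = 131811943645575 + 198199140852227*t + 28158280565583*t^2 + 35135358519721*t^3 + 17356944659559*t^4 + 201443419690618*t^5 in mu_{43}.

131811943645575 + 198199140852227*t + 28158280565583*t^2 + 35135358519721*t^3 + 17356944659559*t^4 + 201443419690618*t^5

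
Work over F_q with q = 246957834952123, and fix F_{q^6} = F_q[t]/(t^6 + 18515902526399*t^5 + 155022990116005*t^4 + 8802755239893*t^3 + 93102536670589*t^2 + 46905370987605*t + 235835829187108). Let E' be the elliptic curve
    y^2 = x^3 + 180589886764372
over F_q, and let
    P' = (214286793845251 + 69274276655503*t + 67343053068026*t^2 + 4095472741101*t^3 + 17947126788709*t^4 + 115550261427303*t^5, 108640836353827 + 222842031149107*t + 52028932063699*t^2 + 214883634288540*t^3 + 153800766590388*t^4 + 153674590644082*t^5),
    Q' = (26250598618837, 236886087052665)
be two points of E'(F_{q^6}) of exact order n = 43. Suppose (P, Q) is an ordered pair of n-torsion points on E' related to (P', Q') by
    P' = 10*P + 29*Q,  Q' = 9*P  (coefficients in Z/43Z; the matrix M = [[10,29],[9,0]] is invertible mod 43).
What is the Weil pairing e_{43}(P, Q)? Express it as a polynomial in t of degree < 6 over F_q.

85335117624851 + 50267931991316*t + 158541402747749*t^2 + 243008968090194*t^3 + 187307317703983*t^4 + 63579346751281*t^5

The 43-Weil pairing on E[43] over F_{246957834952123} is alternating-bilinear: e_{43}(P',Q') = e_{43}(P,Q)^det(M).
So e_{43}(P,Q) = e_{43}(P',Q')^{14}, since 40*14 = 1 mod 43.
6-bit Miller (101011) on E'/F_{246957834952123} with a'=0, b'=180589886764372: accumulate tangent/chord ratios at Q'+S and P'+S'.
Result: e(P',Q') = 5500918273380 + 57148267775549*t + 44792440259937*t^2 + 44612392464984*t^3 + 1758418582520*t^4 + 223764261337308*t^5.
(5500918273380 + 57148267775549*t + 44792440259937*t^2 + 44612392464984*t^3 + 1758418582520*t^4 + 223764261337308*t^5)^{14} mod (246957834952123,f) = 85335117624851 + 50267931991316*t + 158541402747749*t^2 + 243008968090194*t^3 + 187307317703983*t^4 + 63579346751281*t^5.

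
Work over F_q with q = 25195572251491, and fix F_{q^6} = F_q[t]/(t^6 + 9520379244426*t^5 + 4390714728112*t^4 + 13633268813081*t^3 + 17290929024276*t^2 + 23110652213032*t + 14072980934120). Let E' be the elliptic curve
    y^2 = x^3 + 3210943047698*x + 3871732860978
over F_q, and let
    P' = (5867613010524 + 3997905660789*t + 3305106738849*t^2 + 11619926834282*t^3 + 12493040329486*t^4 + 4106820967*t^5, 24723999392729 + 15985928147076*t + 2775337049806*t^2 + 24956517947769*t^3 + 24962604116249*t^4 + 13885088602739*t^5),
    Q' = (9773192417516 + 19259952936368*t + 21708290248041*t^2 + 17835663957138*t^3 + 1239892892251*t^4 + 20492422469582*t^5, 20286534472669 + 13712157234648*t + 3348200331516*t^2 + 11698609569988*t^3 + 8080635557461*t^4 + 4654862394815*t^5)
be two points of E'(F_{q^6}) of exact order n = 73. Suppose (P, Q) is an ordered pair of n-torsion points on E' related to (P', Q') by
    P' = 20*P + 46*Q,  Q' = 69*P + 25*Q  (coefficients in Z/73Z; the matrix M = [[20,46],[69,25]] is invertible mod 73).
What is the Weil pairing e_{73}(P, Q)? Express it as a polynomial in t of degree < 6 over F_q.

23519163737971 + 3269368488201*t + 588703043046*t^2 + 13432493749137*t^3 + 21071143788541*t^4 + 11424764171767*t^5

The 73-Weil pairing on E[73] over F_{25195572251491} is alternating-bilinear: e_{73}(P',Q') = e_{73}(P,Q)^det(M).
det(M) mod 73 = 27; its inverse in (Z/73)^* is 46 (check: 27*46 mod 73 = 1).
7-bit Miller (1001001) on E'/F_{25195572251491} with a'=3210943047698, b'=3871732860978: accumulate tangent/chord ratios at Q'+S and P'+S'.
Result: e(P',Q') = 20588045446281 + 13189601415685*t + 9286167603560*t^2 + 8671567267223*t^3 + 12694985323177*t^4 + 24623280456555*t^5.
Hence e(P,Q) = 23519163737971 + 3269368488201*t + 588703043046*t^2 + 13432493749137*t^3 + 21071143788541*t^4 + 11424764171767*t^5 in F_{25195572251491^6}^*.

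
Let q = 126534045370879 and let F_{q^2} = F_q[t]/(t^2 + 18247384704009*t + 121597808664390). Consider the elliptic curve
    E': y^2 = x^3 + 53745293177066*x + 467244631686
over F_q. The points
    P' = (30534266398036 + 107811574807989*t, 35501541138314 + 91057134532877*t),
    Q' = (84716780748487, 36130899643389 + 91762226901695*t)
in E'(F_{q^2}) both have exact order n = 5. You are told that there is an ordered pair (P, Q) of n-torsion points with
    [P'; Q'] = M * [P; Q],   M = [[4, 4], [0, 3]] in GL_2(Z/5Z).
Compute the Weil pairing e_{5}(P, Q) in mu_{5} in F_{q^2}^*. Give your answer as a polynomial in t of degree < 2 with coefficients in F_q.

6198036328287 + 14307602804580*t

e_{5}(aP+bQ,cP+dQ) = e_{5}(P,Q)^(ad-bc); with (a,b,c,d)=(4,4,0,3) this gives the det-5 law.
det(M) mod 5 = 2; its inverse in (Z/5)^* is 3 (check: 2*3 mod 5 = 1).
Build f_{5,P'} and f_{5,Q'} via the 3-bit ladder of 5=101_2; evaluate at shifted divisors; quotient in F_{126534045370879^2}.
e_{5}(P',Q') = 36026343522509 + 4939692456639*t.
Hence e(P,Q) = 6198036328287 + 14307602804580*t in F_{126534045370879^2}^*.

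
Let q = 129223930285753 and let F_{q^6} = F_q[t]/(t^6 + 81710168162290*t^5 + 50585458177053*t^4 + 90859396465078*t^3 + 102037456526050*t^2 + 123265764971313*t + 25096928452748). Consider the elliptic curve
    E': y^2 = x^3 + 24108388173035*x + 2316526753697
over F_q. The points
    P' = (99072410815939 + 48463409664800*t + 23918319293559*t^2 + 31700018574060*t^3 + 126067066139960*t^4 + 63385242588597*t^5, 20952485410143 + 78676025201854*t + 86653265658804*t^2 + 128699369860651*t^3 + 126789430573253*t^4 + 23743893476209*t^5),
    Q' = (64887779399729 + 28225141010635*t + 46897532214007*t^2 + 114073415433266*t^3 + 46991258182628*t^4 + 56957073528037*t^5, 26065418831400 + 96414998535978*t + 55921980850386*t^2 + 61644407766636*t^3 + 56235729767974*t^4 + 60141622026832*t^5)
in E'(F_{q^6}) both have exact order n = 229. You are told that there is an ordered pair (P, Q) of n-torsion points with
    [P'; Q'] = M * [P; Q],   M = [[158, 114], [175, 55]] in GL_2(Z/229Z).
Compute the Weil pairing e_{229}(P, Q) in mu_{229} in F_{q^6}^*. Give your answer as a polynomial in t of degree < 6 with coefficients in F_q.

The 229-Weil pairing on E[229] over F_{129223930285753} is alternating-bilinear: e_{229}(P',Q') = e_{229}(P,Q)^det(M).
Hence e(P,Q) = e(P',Q')^{182} where 182 = 190^{-1} mod 229.
n = 229 = (11100101)_2 (8 bits, wt 5); accumulate f_{229,P'}(Q'+S)/f_{229,P'}(S) along the 7-step ladder.
f_P(D_Q)/f_Q(D_P) = 94188296238201 + 43034027703378*t + 43291762173352*t^2 + 66408586424266*t^3 + 47983337929513*t^4 + 20669343057405*t^5.
(94188296238201 + 43034027703378*t + 43291762173352*t^2 + 66408586424266*t^3 + 47983337929513*t^4 + 20669343057405*t^5)^{182} mod (129223930285753,f) = 67063425695794 + 90701649857701*t + 126186879460231*t^2 + 38663108127229*t^3 + 89659638872630*t^4 + 26802964318639*t^5.

67063425695794 + 90701649857701*t + 126186879460231*t^2 + 38663108127229*t^3 + 89659638872630*t^4 + 26802964318639*t^5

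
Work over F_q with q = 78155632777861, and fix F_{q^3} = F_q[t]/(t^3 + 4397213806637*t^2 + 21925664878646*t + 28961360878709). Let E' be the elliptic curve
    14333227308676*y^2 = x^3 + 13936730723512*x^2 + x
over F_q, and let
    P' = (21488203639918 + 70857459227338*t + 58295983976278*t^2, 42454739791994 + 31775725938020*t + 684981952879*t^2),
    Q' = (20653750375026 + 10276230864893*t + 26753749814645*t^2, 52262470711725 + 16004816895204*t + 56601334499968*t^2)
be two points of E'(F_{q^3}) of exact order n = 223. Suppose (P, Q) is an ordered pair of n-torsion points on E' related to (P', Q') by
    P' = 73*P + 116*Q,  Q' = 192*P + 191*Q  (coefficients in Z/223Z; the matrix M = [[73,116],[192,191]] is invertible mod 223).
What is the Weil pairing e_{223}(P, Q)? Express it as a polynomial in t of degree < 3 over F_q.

e_{223} is bilinear + alternating on E[223], so e_{223}(73*P + 116*Q, 192*P + 191*Q) = e_{223}(P,Q)^(73*191-116*192).
Inverting 145 mod 223: 20. Thus e_{223}(P,Q) = e(P',Q')^{20}.
Montgomery->Weierstrass: x_W = 5486228473778*x+10289779345995, y_W=5486228473778*y on F_{78155632777861}; lands on y^2=x^3+11287446511310.
Double-and-add over 11011111: 8-1 doublings, 7-1 additions; each step l_{T,T}/v_{2T} or l_{T,P'}/v at Q'+S for random S.
Miller gives e_{223}(P',Q') = 65042234315736 + 55399603383311*t + 50094393834770*t^2 in F_{78155632777861^3}.
e_{223}(P,Q) = (65042234315736 + 55399603383311*t + 50094393834770*t^2)^{20} = 6524165817951 + 36602493015844*t + 20021360487189*t^2.

6524165817951 + 36602493015844*t + 20021360487189*t^2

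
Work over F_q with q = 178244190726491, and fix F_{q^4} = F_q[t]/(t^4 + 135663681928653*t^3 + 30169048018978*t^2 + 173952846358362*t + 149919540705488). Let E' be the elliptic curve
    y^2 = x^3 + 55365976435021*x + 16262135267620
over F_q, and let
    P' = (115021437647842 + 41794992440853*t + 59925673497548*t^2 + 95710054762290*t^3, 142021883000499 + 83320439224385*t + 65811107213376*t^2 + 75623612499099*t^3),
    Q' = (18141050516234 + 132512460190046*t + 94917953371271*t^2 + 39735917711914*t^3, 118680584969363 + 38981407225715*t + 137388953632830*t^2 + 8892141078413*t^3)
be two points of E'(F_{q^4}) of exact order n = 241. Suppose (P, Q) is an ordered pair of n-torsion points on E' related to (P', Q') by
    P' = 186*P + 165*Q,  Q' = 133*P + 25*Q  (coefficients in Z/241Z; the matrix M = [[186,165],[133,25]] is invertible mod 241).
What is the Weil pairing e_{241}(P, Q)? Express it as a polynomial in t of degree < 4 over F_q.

154647317323310 + 27312836706107*t + 49806026539365*t^2 + 153212354095871*t^3

Since e_{241}(P,P)=e_{241}(Q,Q)=1 and e_{241}(Q,P)=e_{241}(P,Q)^{-1}, expanding e_{241}(186*P + 165*Q,133*P + 25*Q) leaves e(P,Q)^det(M).
Inverting 57 mod 241: 148. Thus e_{241}(P,Q) = e(P',Q')^{148}.
n = 241 = (11110001)_2 (8 bits, wt 5); accumulate f_{241,P'}(Q'+S)/f_{241,P'}(S) along the 7-step ladder.
f_P(D_Q)/f_Q(D_P) = 81463026712413 + 97744965537152*t + 135927706755284*t^2 + 85417960633999*t^3.
(81463026712413 + 97744965537152*t + 135927706755284*t^2 + 85417960633999*t^3)^{148} mod (178244190726491,f) = 154647317323310 + 27312836706107*t + 49806026539365*t^2 + 153212354095871*t^3.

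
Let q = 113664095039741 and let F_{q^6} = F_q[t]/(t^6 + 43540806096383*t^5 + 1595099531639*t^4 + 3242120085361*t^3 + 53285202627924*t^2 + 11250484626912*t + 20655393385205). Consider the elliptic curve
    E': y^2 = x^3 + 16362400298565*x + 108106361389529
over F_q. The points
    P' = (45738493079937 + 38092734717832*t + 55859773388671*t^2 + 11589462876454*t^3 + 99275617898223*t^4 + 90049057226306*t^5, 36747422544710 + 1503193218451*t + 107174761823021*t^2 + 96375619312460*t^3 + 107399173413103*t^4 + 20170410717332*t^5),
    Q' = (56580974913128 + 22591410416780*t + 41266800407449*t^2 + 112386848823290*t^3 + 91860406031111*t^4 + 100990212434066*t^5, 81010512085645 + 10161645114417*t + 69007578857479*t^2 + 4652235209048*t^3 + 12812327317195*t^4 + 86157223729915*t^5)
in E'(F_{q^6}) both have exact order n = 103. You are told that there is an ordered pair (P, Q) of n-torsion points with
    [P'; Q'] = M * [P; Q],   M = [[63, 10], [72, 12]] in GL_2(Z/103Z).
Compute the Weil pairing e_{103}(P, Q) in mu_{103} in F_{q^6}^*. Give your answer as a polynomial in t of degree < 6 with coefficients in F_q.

55604960660339 + 10922797986435*t + 86897969141603*t^2 + 71639695382362*t^3 + 1796846711167*t^4 + 17793636039593*t^5

e_{103} is bilinear + alternating on E[103], so e_{103}(63*P + 10*Q, 72*P + 12*Q) = e_{103}(P,Q)^(63*12-10*72).
So e_{103}(P,Q) = e_{103}(P',Q')^{83}, since 36*83 = 1 mod 103.
n = 103 = (1100111)_2 (7 bits, wt 5); accumulate f_{103,P'}(Q'+S)/f_{103,P'}(S) along the 6-step ladder.
So e_{103}(P',Q') = 39203107075064 + 113374061159143*t + 35237364795633*t^2 + 37717473195437*t^3 + 78975706453289*t^4 + 93552984112162*t^5.
Raise to 83: e(P,Q) = 55604960660339 + 10922797986435*t + 86897969141603*t^2 + 71639695382362*t^3 + 1796846711167*t^4 + 17793636039593*t^5 in mu_{103}.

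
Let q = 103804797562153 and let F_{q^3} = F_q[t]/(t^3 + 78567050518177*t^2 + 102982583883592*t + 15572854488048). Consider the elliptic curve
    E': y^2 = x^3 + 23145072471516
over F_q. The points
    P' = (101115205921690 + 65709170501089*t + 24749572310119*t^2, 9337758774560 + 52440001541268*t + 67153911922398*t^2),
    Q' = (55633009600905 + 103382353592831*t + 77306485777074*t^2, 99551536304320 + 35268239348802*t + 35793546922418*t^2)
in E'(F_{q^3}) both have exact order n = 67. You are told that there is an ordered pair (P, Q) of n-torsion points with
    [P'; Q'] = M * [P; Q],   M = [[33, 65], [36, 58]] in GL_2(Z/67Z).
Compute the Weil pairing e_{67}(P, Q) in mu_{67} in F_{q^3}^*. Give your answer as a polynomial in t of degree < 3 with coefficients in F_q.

33819944811589 + 92119026945700*t + 62639968533032*t^2

e_{67}(aP+bQ,cP+dQ) = e_{67}(P,Q)^(ad-bc); with (a,b,c,d)=(33,65,36,58) this gives the det-67 law.
Inverting 43 mod 67: 53. Thus e_{67}(P,Q) = e(P',Q')^{53}.
Build f_{67,P'} and f_{67,Q'} via the 7-bit ladder of 67=1000011_2; evaluate at shifted divisors; quotient in F_{103804797562153^3}.
Miller gives e_{67}(P',Q') = 71059460470064 + 77724202163864*t + 88206849442698*t^2 in F_{103804797562153^3}.
Finally e_{67}(P,Q) = 33819944811589 + 92119026945700*t + 62639968533032*t^2.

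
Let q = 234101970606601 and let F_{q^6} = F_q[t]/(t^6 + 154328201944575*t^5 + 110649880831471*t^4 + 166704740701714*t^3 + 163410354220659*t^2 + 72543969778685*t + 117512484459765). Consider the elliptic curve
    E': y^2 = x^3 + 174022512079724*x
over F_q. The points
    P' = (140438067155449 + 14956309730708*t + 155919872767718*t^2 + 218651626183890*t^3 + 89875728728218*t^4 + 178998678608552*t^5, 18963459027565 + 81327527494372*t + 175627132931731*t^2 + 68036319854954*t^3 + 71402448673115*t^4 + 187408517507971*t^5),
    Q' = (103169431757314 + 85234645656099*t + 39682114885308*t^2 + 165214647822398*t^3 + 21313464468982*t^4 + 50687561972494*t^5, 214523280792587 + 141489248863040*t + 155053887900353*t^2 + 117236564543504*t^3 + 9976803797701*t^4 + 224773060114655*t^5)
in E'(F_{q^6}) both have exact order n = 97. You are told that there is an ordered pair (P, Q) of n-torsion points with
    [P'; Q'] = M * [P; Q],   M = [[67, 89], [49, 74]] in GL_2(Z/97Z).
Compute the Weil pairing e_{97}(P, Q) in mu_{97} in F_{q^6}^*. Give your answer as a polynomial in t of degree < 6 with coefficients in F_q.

Under M = [[67,89],[49,74]] in GL_2(Z/97), e_{97}(P',Q') = e_{97}(P,Q)^(67*74-89*49 mod 97).
det(M) mod 97 = 15; its inverse in (Z/97)^* is 13 (check: 15*13 mod 97 = 1).
7-bit Miller (1100001) on E'/F_{234101970606601} with a'=174022512079724, b'=0: accumulate tangent/chord ratios at Q'+S and P'+S'.
The quotient is 192194366280658 + 76631860245044*t + 102744751798854*t^2 + 220680742295477*t^3 + 37750444191997*t^4 + 228401854580740*t^5.
e_{97}(P,Q) = (192194366280658 + 76631860245044*t + 102744751798854*t^2 + 220680742295477*t^3 + 37750444191997*t^4 + 228401854580740*t^5)^{13} = 14385894145899 + 201813907429986*t + 56303133107686*t^2 + 36642964599532*t^3 + 62728484369224*t^4 + 199012412241040*t^5.

14385894145899 + 201813907429986*t + 56303133107686*t^2 + 36642964599532*t^3 + 62728484369224*t^4 + 199012412241040*t^5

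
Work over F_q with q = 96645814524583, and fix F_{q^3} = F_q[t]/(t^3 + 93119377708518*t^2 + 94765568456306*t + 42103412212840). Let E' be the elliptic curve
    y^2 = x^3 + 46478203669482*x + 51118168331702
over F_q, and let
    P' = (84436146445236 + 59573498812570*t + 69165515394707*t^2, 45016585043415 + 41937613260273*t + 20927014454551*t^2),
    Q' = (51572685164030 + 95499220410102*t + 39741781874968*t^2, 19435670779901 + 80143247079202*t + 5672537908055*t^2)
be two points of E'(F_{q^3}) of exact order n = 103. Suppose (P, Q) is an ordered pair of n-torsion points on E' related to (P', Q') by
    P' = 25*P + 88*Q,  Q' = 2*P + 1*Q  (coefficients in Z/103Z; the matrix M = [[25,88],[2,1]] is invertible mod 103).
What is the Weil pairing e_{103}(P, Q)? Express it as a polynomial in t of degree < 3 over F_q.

Under M = [[25,88],[2,1]] in GL_2(Z/103), e_{103}(P',Q') = e_{103}(P,Q)^(25*1-88*2 mod 103).
det(M) mod 103 = 55; its inverse in (Z/103)^* is 15 (check: 55*15 mod 103 = 1).
n = 103 = (1100111)_2 (7 bits, wt 5); accumulate f_{103,P'}(Q'+S)/f_{103,P'}(S) along the 6-step ladder.
f_P(D_Q)/f_Q(D_P) = 11243100817608 + 78655251515382*t + 35390771831455*t^2.
Raise to 15: e(P,Q) = 92768845433525 + 34130424183535*t + 4686743724630*t^2 in mu_{103}.

92768845433525 + 34130424183535*t + 4686743724630*t^2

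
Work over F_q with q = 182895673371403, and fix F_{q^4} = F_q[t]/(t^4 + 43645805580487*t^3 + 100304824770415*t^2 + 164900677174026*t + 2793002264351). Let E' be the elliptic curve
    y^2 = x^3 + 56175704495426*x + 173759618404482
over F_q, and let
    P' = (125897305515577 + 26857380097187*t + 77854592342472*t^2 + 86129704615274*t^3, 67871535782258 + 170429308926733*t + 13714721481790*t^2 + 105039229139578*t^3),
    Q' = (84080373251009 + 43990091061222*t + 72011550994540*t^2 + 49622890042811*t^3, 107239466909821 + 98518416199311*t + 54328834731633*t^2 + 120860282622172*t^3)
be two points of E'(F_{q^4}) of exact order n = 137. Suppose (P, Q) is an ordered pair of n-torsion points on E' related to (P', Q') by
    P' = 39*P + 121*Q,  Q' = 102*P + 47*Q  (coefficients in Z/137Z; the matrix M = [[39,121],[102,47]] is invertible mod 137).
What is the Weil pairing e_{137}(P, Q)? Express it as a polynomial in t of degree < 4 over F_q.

46709901892069 + 173412168661668*t + 109408996271934*t^2 + 106928445302274*t^3

e_{137} is bilinear + alternating on E[137], so e_{137}(39*P + 121*Q, 102*P + 47*Q) = e_{137}(P,Q)^(39*47-121*102).
39*47 - 121*102 = -10509; reduced mod 137: det = 40, inverse 24.
Miller loop for e_{137} over F_{182895673371403^4}: bits of 137 = 10001001; 7 double steps + 2 add steps, l/v at each.
Miller gives e_{137}(P',Q') = 896220940125 + 46669048448999*t + 129873588375838*t^2 + 97129830421267*t^3 in F_{182895673371403^4}.
Thus e_{137}(P,Q) = 46709901892069 + 173412168661668*t + 109408996271934*t^2 + 106928445302274*t^3.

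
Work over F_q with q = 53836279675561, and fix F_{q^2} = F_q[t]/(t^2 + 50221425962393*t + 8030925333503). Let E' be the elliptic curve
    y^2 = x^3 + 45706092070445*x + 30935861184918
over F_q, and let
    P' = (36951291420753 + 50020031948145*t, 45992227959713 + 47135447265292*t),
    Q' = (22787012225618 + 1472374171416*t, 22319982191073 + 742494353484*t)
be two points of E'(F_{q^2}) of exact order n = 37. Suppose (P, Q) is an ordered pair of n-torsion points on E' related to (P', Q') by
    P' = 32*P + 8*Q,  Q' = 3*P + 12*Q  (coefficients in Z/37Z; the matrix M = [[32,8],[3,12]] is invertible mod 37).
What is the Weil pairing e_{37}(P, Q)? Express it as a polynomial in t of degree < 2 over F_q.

e_{37} is bilinear + alternating on E[37], so e_{37}(32*P + 8*Q, 3*P + 12*Q) = e_{37}(P,Q)^(32*12-8*3).
Inverting 27 mod 37: 11. Thus e_{37}(P,Q) = e(P',Q')^{11}.
Double-and-add over 100101: 6-1 doublings, 3-1 additions; each step l_{T,T}/v_{2T} or l_{T,P'}/v at Q'+S for random S.
Miller gives e_{37}(P',Q') = 21273816183975 + 48253684702486*t in F_{53836279675561^2}.
(21273816183975 + 48253684702486*t)^{11} mod (53836279675561,f) = 52808375546292 + 47432607005001*t.

52808375546292 + 47432607005001*t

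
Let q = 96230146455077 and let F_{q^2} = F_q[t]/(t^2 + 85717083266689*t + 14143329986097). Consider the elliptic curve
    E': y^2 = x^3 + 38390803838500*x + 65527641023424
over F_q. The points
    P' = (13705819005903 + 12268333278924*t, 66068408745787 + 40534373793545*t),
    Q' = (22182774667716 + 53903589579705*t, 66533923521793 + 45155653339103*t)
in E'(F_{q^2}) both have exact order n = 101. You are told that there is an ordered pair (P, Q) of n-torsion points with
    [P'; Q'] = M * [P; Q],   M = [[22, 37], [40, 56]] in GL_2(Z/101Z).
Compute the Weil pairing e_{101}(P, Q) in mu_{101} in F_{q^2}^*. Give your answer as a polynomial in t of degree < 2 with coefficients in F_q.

Under M = [[22,37],[40,56]] in GL_2(Z/101), e_{101}(P',Q') = e_{101}(P,Q)^(22*56-37*40 mod 101).
22*56 - 37*40 = -248; reduced mod 101: det = 55, inverse 90.
Double-and-add over 1100101: 7-1 doublings, 4-1 additions; each step l_{T,T}/v_{2T} or l_{T,P'}/v at Q'+S for random S.
So e_{101}(P',Q') = 34311898570243 + 26125807956056*t.
e_{101}(P,Q) = (34311898570243 + 26125807956056*t)^{90} = 38262045727860 + 77853084281792*t.

38262045727860 + 77853084281792*t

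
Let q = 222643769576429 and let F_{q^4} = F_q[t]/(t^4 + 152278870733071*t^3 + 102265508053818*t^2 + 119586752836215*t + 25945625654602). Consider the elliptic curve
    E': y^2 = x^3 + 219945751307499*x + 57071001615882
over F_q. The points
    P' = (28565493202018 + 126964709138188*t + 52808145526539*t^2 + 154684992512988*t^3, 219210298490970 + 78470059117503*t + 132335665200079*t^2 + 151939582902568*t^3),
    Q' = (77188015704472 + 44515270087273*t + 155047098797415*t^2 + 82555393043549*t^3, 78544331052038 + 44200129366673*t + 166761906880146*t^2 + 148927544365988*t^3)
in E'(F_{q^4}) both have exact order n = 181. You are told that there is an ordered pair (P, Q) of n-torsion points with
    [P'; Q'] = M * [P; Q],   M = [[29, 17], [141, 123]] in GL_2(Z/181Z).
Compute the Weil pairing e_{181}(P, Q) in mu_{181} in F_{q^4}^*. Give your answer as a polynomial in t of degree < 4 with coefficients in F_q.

58112420623475 + 44701688438705*t + 47112464287546*t^2 + 27288836340038*t^3

The 181-Weil pairing on E[181] over F_{222643769576429} is alternating-bilinear: e_{181}(P',Q') = e_{181}(P,Q)^det(M).
det M = 29*123 - 17*141 = 1170 = 84 (mod 181); 84^{-1} = 153 (mod 181).
Double-and-add over 10110101: 8-1 doublings, 5-1 additions; each step l_{T,T}/v_{2T} or l_{T,P'}/v at Q'+S for random S.
So e_{181}(P',Q') = 166596155037632 + 177021595275595*t + 190370274955962*t^2 + 2129915488917*t^3.
Raise to 153: e(P,Q) = 58112420623475 + 44701688438705*t + 47112464287546*t^2 + 27288836340038*t^3 in mu_{181}.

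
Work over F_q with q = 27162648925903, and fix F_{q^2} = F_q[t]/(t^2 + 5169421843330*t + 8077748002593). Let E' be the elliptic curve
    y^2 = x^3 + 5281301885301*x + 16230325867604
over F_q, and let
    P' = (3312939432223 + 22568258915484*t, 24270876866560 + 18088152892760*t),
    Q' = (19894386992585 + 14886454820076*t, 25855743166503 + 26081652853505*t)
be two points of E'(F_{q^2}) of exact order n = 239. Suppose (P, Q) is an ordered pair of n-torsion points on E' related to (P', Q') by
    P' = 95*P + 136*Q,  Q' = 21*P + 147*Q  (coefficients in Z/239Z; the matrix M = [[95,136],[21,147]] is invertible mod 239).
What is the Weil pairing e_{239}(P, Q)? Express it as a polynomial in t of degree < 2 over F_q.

19305081237120 + 4343517673818*t

The 239-Weil pairing on E[239] over F_{27162648925903} is alternating-bilinear: e_{239}(P',Q') = e_{239}(P,Q)^det(M).
Inverting 115 mod 239: 106. Thus e_{239}(P,Q) = e(P',Q')^{106}.
n = 239 = (11101111)_2 (8 bits, wt 7); accumulate f_{239,P'}(Q'+S)/f_{239,P'}(S) along the 7-step ladder.
e_{239}(P',Q') = 4944927331208 + 15956879278730*t.
Finally e_{239}(P,Q) = 19305081237120 + 4343517673818*t.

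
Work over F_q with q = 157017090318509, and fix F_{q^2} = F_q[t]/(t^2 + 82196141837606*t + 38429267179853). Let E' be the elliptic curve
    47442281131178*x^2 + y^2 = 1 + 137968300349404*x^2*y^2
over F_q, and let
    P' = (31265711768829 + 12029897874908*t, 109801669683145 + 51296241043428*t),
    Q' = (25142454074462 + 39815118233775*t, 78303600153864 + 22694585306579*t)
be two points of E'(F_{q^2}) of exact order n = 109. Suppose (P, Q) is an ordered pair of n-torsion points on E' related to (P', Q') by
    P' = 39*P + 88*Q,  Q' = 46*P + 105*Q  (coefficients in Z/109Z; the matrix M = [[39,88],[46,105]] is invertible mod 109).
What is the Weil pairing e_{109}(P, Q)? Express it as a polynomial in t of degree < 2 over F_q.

The 109-Weil pairing on E[109] over F_{157017090318509} is alternating-bilinear: e_{109}(P',Q') = e_{109}(P,Q)^det(M).
39*105 - 88*46 = 47; reduced mod 109: det = 47, inverse 58.
Map (x,y)_Ed via u=(1+y)/(1-y), v=(1+y)/((1-y)x) to Montgomery A=80973641779746,B=94368387565504; then to (a',b')=(74913841750784,28256909575088).
Double-and-add over 1101101: 7-1 doublings, 5-1 additions; each step l_{T,T}/v_{2T} or l_{T,P'}/v at Q'+S for random S.
f_P(D_Q)/f_Q(D_P) = 154485389077008 + 146431701160788*t.
Thus e_{109}(P,Q) = 12237558121044 + 145666292990295*t.

12237558121044 + 145666292990295*t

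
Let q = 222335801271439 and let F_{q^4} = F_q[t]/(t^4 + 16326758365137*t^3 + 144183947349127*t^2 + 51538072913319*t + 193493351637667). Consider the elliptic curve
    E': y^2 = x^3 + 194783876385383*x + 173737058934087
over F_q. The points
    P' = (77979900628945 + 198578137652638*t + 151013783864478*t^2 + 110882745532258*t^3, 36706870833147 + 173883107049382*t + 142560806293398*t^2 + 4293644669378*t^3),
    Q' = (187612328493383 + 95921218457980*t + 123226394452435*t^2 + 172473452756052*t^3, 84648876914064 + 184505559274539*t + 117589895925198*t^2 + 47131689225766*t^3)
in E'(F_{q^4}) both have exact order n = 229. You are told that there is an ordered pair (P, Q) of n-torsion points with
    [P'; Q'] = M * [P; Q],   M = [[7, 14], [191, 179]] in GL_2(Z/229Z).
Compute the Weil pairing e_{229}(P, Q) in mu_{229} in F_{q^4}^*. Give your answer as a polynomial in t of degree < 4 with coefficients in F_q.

The 229-Weil pairing on E[229] over F_{222335801271439} is alternating-bilinear: e_{229}(P',Q') = e_{229}(P,Q)^det(M).
So e_{229}(P,Q) = e_{229}(P',Q')^{190}, since 182*190 = 1 mod 229.
Double-and-add over 11100101: 8-1 doublings, 5-1 additions; each step l_{T,T}/v_{2T} or l_{T,P'}/v at Q'+S for random S.
f_P(D_Q)/f_Q(D_P) = 170430706336517 + 110853838827611*t + 35006743929055*t^2 + 66802790725437*t^3.
(170430706336517 + 110853838827611*t + 35006743929055*t^2 + 66802790725437*t^3)^{190} mod (222335801271439,f) = 116897103145925 + 24507604702028*t + 3626692593500*t^2 + 114764479488870*t^3.

116897103145925 + 24507604702028*t + 3626692593500*t^2 + 114764479488870*t^3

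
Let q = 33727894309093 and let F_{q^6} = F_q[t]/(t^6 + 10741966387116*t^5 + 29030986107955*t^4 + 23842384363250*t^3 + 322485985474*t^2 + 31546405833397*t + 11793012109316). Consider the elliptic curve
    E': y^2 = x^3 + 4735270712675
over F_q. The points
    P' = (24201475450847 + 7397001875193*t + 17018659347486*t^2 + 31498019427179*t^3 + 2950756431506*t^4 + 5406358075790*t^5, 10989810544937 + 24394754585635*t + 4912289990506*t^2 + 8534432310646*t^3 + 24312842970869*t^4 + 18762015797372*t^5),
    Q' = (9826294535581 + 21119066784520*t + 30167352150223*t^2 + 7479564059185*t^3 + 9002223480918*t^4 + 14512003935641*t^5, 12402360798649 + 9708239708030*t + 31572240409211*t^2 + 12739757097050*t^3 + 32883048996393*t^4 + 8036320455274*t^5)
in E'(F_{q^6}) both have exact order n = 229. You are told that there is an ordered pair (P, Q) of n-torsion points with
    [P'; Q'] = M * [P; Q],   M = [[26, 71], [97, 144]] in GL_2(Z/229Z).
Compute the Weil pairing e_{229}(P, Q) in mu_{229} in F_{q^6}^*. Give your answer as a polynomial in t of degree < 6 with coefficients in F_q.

4455499867753 + 697411538717*t + 21546895217590*t^2 + 8680906156996*t^3 + 33558593511595*t^4 + 15914206819795*t^5

e_{229} is bilinear + alternating on E[229], so e_{229}(26*P + 71*Q, 97*P + 144*Q) = e_{229}(P,Q)^(26*144-71*97).
det(M) mod 229 = 63; its inverse in (Z/229)^* is 40 (check: 63*40 mod 229 = 1).
Miller loop for e_{229} over F_{33727894309093^6}: bits of 229 = 11100101; 7 double steps + 4 add steps, l/v at each.
So e_{229}(P',Q') = 19924755356199 + 31933389449870*t + 16023007522988*t^2 + 15612730317986*t^3 + 28409225607377*t^4 + 4878947476683*t^5.
Thus e_{229}(P,Q) = 4455499867753 + 697411538717*t + 21546895217590*t^2 + 8680906156996*t^3 + 33558593511595*t^4 + 15914206819795*t^5.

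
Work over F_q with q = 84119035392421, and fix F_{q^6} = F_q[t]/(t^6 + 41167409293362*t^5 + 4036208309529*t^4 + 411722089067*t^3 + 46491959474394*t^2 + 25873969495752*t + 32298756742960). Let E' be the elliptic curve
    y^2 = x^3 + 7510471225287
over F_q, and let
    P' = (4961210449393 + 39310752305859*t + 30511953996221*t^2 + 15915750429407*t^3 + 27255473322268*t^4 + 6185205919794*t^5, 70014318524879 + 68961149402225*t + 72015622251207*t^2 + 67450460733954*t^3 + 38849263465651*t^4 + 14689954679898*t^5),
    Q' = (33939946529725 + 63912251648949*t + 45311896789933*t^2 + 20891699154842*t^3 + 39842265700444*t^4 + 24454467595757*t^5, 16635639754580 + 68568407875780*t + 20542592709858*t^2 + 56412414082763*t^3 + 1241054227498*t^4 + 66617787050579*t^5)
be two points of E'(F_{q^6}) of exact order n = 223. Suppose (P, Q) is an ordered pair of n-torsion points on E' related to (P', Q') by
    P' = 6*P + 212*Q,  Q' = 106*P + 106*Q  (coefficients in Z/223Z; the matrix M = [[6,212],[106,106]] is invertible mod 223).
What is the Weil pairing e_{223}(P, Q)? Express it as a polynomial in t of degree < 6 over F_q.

e_{223}(aP+bQ,cP+dQ) = e_{223}(P,Q)^(ad-bc); with (a,b,c,d)=(6,212,106,106) this gives the det-223 law.
6*106 - 212*106 = -21836; reduced mod 223: det = 18, inverse 62.
8-bit Miller (11011111) on E'/F_{84119035392421} with a'=0, b'=7510471225287: accumulate tangent/chord ratios at Q'+S and P'+S'.
Miller gives e_{223}(P',Q') = 72003128407759 + 67608678055136*t + 67962856246778*t^2 + 57818121365251*t^3 + 15510356480680*t^4 + 61079443165891*t^5 in F_{84119035392421^6}.
Thus e_{223}(P,Q) = 16891527791172 + 76323652358065*t + 64188209054583*t^2 + 26815755308670*t^3 + 16890842144821*t^4 + 66262208283644*t^5.

16891527791172 + 76323652358065*t + 64188209054583*t^2 + 26815755308670*t^3 + 16890842144821*t^4 + 66262208283644*t^5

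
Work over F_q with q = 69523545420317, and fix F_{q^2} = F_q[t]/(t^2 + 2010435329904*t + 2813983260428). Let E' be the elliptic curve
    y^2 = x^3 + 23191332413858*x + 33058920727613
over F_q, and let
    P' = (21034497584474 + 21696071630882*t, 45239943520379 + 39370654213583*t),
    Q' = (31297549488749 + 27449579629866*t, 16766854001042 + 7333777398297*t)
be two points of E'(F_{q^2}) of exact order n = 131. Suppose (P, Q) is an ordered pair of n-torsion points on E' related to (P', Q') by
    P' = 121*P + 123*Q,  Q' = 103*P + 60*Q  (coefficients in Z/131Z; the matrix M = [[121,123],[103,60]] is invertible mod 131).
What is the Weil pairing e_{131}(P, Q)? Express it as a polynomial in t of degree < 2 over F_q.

e_{131} is bilinear + alternating on E[131], so e_{131}(121*P + 123*Q, 103*P + 60*Q) = e_{131}(P,Q)^(121*60-123*103).
So e_{131}(P,Q) = e_{131}(P',Q')^{31}, since 93*31 = 1 mod 131.
Double-and-add over 10000011: 8-1 doublings, 3-1 additions; each step l_{T,T}/v_{2T} or l_{T,P'}/v at Q'+S for random S.
f_P(D_Q)/f_Q(D_P) = 20044193278334 + 18943501960118*t.
Hence e(P,Q) = 58743918604938 + 44943242853326*t in F_{69523545420317^2}^*.

58743918604938 + 44943242853326*t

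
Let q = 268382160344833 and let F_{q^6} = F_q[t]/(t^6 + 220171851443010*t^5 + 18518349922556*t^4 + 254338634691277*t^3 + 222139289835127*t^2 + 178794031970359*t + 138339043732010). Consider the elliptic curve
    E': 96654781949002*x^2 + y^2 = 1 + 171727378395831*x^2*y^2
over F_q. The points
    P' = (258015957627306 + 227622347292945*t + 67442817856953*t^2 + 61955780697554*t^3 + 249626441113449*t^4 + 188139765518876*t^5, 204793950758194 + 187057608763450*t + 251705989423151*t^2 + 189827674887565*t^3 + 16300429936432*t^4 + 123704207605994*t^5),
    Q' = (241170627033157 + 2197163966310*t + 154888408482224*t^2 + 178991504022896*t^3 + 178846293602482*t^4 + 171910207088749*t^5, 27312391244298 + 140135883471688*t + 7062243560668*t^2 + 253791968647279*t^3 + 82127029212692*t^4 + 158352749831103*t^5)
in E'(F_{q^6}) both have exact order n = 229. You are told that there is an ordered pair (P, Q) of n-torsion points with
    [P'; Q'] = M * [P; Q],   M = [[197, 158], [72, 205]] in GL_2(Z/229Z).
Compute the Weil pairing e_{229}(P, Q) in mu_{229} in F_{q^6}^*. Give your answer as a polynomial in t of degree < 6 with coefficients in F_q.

The 229-Weil pairing on E[229] over F_{268382160344833} is alternating-bilinear: e_{229}(P',Q') = e_{229}(P,Q)^det(M).
det(M) mod 229 = 155; its inverse in (Z/229)^* is 164 (check: 155*164 mod 229 = 1).
Edwards a_E,d_E -> Montgomery A=0,B=136277614517093 -> Weierstrass 255326155748500,0 via alpha=0,beta=48327390974501.
Run Miller on y^2=x^3+255326155748500*x over F_{268382160344833}: ladder 11100101 (8 bits); e = f_P(D_Q)/f_Q(D_P).
Result: e(P',Q') = 94770398784973 + 66999360052215*t + 230015527162358*t^2 + 55859481049508*t^3 + 128951945769072*t^4 + 106023759404791*t^5.
Hence e(P,Q) = 176295079054144 + 150976148110826*t + 184537904123652*t^2 + 59545888228947*t^3 + 164551673916998*t^4 + 237743748753313*t^5 in F_{268382160344833^6}^*.

176295079054144 + 150976148110826*t + 184537904123652*t^2 + 59545888228947*t^3 + 164551673916998*t^4 + 237743748753313*t^5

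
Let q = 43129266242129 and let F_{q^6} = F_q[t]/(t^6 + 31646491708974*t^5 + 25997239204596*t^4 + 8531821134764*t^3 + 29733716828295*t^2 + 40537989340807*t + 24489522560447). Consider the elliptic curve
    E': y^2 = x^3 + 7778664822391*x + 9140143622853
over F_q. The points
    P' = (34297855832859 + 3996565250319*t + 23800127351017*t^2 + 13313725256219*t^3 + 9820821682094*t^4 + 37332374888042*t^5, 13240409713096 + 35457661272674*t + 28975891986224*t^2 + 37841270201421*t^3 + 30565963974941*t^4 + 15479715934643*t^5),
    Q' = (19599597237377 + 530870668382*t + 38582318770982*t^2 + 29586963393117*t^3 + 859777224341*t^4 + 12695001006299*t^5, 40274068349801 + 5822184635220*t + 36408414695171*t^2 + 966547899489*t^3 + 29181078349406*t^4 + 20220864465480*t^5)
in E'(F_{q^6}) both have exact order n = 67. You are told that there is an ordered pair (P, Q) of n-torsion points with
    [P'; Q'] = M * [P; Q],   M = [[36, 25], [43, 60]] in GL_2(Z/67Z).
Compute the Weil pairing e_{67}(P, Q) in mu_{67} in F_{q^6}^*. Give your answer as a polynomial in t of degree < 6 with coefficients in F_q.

16074232451932 + 8278223238533*t + 36260342415948*t^2 + 22794497294606*t^3 + 3156582443521*t^4 + 30573240612480*t^5

e_{67}(aP+bQ,cP+dQ) = e_{67}(P,Q)^(ad-bc); with (a,b,c,d)=(36,25,43,60) this gives the det-67 law.
36*60 - 25*43 = 1085; reduced mod 67: det = 13, inverse 31.
Build f_{67,P'} and f_{67,Q'} via the 7-bit ladder of 67=1000011_2; evaluate at shifted divisors; quotient in F_{43129266242129^6}.
So e_{67}(P',Q') = 105953351349 + 33992924896029*t + 35316618955720*t^2 + 38528060041470*t^3 + 472388937753*t^4 + 14143487639050*t^5.
Finally e_{67}(P,Q) = 16074232451932 + 8278223238533*t + 36260342415948*t^2 + 22794497294606*t^3 + 3156582443521*t^4 + 30573240612480*t^5.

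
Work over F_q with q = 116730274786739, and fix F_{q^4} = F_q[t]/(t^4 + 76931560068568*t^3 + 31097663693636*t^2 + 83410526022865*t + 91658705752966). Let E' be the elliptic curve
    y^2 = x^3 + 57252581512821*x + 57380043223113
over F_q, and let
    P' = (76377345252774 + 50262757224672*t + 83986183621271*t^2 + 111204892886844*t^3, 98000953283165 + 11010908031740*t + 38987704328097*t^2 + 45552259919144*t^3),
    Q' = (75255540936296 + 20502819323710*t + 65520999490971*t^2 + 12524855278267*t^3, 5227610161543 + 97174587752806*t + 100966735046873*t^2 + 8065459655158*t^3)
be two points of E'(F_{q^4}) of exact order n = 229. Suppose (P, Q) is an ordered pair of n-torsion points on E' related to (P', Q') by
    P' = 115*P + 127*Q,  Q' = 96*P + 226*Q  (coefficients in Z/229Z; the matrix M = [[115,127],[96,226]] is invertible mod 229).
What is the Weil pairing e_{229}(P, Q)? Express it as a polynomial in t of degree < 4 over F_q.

27890890240106 + 50436962122356*t + 20042944949221*t^2 + 85861815930276*t^3

Under M = [[115,127],[96,226]] in GL_2(Z/229), e_{229}(P',Q') = e_{229}(P,Q)^(115*226-127*96 mod 229).
115*226 - 127*96 = 13798; reduced mod 229: det = 58, inverse 154.
Build f_{229,P'} and f_{229,Q'} via the 8-bit ladder of 229=11100101_2; evaluate at shifted divisors; quotient in F_{116730274786739^4}.
So e_{229}(P',Q') = 85795205086599 + 94111152273180*t + 55897820629420*t^2 + 57463750601976*t^3.
e_{229}(P,Q) = (85795205086599 + 94111152273180*t + 55897820629420*t^2 + 57463750601976*t^3)^{154} = 27890890240106 + 50436962122356*t + 20042944949221*t^2 + 85861815930276*t^3.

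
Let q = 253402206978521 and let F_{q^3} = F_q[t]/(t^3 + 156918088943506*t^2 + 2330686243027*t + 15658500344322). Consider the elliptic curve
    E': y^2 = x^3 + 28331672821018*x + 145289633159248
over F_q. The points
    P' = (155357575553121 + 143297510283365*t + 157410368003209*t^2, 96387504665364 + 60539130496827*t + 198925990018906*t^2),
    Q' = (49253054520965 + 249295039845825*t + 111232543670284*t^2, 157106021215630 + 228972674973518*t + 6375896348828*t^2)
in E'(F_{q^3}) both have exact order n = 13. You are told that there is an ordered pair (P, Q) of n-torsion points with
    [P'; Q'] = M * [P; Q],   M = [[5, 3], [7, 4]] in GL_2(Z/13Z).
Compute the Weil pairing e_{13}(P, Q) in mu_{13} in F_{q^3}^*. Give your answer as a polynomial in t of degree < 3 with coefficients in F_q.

208135237367355 + 85154232340419*t + 198322476016886*t^2

Since e_{13}(P,P)=e_{13}(Q,Q)=1 and e_{13}(Q,P)=e_{13}(P,Q)^{-1}, expanding e_{13}(5*P + 3*Q,7*P + 4*Q) leaves e(P,Q)^det(M).
Inverting 12 mod 13: 12. Thus e_{13}(P,Q) = e(P',Q')^{12}.
4-bit Miller (1101) on E'/F_{253402206978521} with a'=28331672821018, b'=145289633159248: accumulate tangent/chord ratios at Q'+S and P'+S'.
So e_{13}(P',Q') = 186047733596254 + 138769279484873*t + 236246232406745*t^2.
Finally e_{13}(P,Q) = 208135237367355 + 85154232340419*t + 198322476016886*t^2.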